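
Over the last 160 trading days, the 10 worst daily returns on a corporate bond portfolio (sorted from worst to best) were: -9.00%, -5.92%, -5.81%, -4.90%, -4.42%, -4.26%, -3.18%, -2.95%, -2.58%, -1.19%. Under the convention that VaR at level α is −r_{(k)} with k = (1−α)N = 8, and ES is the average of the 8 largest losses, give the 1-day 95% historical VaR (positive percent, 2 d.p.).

2.95%

k = 8; the 8th lowest return is -2.95%, so VaR = 2.95%.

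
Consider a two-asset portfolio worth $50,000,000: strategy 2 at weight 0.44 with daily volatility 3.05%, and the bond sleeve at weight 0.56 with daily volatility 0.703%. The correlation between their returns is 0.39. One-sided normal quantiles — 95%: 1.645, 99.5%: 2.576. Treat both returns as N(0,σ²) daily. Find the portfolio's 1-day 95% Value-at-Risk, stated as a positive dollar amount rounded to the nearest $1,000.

σ_p² = 0.44²·3.05² + 0.56²·0.703² + 2·0.39·0.44·0.56·3.05·0.703 = 2.3680 (%²).
σ_p = √2.3680 = 1.539%.
VaR = 1.645 × 1.539% = 2.532%; on $50,000,000 that is $1,266,000.

$1,266,000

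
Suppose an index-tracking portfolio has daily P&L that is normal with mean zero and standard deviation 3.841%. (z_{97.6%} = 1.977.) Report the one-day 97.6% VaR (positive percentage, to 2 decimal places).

7.59%

VaR = z·σ = 1.977 × 3.841% = 7.594%.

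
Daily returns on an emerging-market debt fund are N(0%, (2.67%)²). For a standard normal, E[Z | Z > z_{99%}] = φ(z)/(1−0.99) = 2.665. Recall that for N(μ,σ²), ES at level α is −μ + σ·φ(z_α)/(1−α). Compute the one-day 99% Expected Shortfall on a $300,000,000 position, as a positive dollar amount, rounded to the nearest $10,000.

ES = 2.67% × 2.665 = 7.116%.
On $300,000,000: 0.07116 × $300,000,000 = $21,348,000.

$21,350,000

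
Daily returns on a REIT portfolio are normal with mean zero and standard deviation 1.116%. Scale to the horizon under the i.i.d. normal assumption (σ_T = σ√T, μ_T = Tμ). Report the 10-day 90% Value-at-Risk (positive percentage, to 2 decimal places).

4.52%

At 90%, z = 1.282.
σ_{10d} = 1.116% × √10 = 3.529%.
VaR = 1.282 × 3.529% = 4.524%.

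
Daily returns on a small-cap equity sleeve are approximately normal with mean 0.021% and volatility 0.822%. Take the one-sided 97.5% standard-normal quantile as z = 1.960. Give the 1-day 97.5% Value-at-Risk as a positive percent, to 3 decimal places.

VaR = −μ + z·σ = −(0.021%) + 1.960 × 0.822% = 1.590%.

1.590%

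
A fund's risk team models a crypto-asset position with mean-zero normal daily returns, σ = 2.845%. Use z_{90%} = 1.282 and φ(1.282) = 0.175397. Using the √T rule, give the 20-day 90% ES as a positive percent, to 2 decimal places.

22.32%

σ_{20d} = 2.845% × √20 = 12.723%.
ES multiplier = φ(z)/(1−α) = 0.175397/0.1 = 1.754.
ES = 12.723% × 1.754 = 22.316%.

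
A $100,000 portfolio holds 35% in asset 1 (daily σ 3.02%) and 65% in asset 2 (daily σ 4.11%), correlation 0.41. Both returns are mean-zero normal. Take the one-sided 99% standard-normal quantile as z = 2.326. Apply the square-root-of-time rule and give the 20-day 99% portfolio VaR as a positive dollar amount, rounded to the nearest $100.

$33,800

σ_p = √(0.35²·3.02² + 0.65²·4.11² + 2·0.41·0.35·0.65·3.02·4.11) = 3.251%.
σ_{20d} = 3.251% × √20 = 14.539%.
VaR = 2.326 × 14.539% = 33.818%; on $100,000 that is $33,818.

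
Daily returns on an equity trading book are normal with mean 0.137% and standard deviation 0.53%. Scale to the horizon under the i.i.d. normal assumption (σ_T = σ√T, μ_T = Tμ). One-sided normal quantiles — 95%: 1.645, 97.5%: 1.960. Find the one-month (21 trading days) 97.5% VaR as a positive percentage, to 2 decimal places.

σ_{21d} = 0.53% × √21 = 2.429%; μ_{21d} = 21 × 0.137% = 2.877%.
VaR = −(2.877%) + 1.960 × 2.429% = 1.884%.

1.88%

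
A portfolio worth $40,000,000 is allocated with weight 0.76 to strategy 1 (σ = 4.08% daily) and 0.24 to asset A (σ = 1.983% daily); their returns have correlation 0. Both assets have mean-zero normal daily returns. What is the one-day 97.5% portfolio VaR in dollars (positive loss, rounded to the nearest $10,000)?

$2,460,000

σ_p² = 0.76²·4.08² + 0.24²·1.983² + 2·0·0.76·0.24·4.08·1.983 = 9.8415 (%²).
σ_p = √9.8415 = 3.137%.
At 97.5%, z = 1.960.
VaR = 1.960 × 3.137% = 6.149%; on $40,000,000 that is $2,459,600.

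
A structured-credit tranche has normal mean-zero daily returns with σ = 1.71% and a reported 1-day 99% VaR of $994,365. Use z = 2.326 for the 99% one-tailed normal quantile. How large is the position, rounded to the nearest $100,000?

VaR as a fraction of value: z·σ = 2.326 × 1.71% = 3.97746%.
Position = $994,365 / 0.0397746 = $25,000,000.

$25,000,000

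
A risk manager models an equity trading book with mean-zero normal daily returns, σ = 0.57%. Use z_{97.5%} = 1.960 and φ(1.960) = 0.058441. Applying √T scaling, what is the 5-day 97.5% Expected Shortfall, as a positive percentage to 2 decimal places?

2.98%

σ_{5d} = 0.57% × √5 = 1.275%.
ES multiplier = φ(z)/(1−α) = 0.058441/0.025 = 2.338.
ES = 1.275% × 2.338 = 2.981%.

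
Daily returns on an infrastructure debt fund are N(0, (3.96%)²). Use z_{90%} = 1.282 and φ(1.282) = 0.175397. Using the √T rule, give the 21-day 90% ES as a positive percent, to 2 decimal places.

31.83%

σ_{21d} = 3.96% × √21 = 18.147%.
ES multiplier = φ(z)/(1−α) = 0.175397/0.1 = 1.754.
ES = 18.147% × 1.754 = 31.830%.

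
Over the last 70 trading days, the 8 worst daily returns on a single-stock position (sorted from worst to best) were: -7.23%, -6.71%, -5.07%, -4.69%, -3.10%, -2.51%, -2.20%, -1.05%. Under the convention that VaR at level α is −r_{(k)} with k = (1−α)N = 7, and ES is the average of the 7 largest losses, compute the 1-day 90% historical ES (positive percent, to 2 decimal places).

4.50%

The 7 worst returns sum to -31.51%.
ES = −(-31.51%) / 7 = 4.5014…% ≈ 4.50%.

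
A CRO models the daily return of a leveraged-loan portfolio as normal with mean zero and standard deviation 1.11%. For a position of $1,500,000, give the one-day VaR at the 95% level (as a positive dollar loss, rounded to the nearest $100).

At 95% one-sided, z = 1.645.
VaR = z·σ = 1.645 × 1.11% = 1.826%.
On $1,500,000: 0.01826 × $1,500,000 = $27,390.

$27,400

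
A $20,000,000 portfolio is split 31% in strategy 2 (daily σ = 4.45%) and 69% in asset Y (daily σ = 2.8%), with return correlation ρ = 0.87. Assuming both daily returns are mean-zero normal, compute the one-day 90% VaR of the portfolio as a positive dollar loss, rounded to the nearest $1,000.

σ_p² = 0.31²·4.45² + 0.69²·2.8² + 2·0.87·0.31·0.69·4.45·2.8 = 10.2731 (%²).
σ_p = √10.2731 = 3.205%.
At 90%, z = 1.282.
VaR = 1.282 × 3.205% = 4.109%; on $20,000,000 that is $821,800.

$822,000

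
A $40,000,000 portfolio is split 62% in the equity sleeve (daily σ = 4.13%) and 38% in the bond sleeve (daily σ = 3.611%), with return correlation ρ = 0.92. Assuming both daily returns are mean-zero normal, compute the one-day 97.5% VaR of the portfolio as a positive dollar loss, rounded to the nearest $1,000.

σ_p² = 0.62²·4.13² + 0.38²·3.611² + 2·0.92·0.62·0.38·4.13·3.611 = 14.9046 (%²).
σ_p = √14.9046 = 3.861%.
At 97.5%, z = 1.960.
VaR = 1.960 × 3.861% = 7.568%; on $40,000,000 that is $3,027,200.

$3,027,000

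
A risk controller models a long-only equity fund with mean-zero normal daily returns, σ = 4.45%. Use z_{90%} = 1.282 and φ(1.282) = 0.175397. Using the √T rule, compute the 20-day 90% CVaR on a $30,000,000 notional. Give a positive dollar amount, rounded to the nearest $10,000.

$10,470,000

σ_{20d} = 4.45% × √20 = 19.901%.
ES multiplier = φ(z)/(1−α) = 0.175397/0.1 = 1.754.
ES = 19.901% × 1.754 = 34.906%; on $30,000,000: $10,471,800.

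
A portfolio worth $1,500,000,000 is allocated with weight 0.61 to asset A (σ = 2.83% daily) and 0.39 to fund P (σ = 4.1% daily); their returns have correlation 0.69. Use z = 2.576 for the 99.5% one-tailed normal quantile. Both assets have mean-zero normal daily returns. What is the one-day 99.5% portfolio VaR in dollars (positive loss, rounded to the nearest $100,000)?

$118,100,000

σ_p² = 0.61²·2.83² + 0.39²·4.1² + 2·0.69·0.61·0.39·2.83·4.1 = 9.3462 (%²).
σ_p = √9.3462 = 3.057%.
VaR = 2.576 × 3.057% = 7.875%; on $1,500,000,000 that is $118,125,000.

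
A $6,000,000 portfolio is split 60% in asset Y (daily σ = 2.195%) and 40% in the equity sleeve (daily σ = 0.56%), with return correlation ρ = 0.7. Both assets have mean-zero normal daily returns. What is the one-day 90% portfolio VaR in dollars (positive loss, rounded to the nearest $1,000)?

σ_p² = 0.6²·2.195² + 0.4²·0.56² + 2·0.7·0.6·0.4·2.195·0.56 = 2.1977 (%²).
σ_p = √2.1977 = 1.482%.
At 90%, z = 1.282.
VaR = 1.282 × 1.482% = 1.900%; on $6,000,000 that is $114,000.

$114,000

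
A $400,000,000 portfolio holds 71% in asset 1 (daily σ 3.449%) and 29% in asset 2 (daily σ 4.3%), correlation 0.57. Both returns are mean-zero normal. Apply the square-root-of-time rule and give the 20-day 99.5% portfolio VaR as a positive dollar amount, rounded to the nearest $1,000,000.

σ_p = √(0.71²·3.449² + 0.29²·4.3² + 2·0.57·0.71·0.29·3.449·4.3) = 3.322%.
σ_{20d} = 3.322% × √20 = 14.856%.
z(99.5%) = 2.576.
VaR = 2.576 × 14.856% = 38.269%; on $400,000,000 that is $153,076,000.

$153,000,000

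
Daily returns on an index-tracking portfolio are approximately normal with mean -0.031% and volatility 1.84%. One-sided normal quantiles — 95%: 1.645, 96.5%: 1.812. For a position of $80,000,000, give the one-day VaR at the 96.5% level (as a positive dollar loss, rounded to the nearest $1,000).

VaR = −μ + z·σ = −(-0.031%) + 1.812 × 1.84% = 3.365%.
On $80,000,000: 0.03365 × $80,000,000 = $2,692,000.

$2,692,000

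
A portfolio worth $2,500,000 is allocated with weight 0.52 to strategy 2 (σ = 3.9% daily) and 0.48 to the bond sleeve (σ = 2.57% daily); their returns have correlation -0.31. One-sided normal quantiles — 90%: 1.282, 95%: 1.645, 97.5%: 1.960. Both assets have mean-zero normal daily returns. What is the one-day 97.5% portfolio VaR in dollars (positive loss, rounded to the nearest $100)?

σ_p² = 0.52²·3.9² + 0.48²·2.57² + 2·-0.31·0.52·0.48·3.9·2.57 = 4.0835 (%²).
σ_p = √4.0835 = 2.021%.
VaR = 1.960 × 2.021% = 3.961%; on $2,500,000 that is $99,025.

$99,000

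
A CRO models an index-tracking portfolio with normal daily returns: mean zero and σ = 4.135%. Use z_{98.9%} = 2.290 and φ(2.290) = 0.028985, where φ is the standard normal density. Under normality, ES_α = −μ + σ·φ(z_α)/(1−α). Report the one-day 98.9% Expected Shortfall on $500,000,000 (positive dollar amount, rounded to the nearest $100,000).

Tail multiplier: φ(z)/(1−α) = 0.028985 / 0.011 = 2.635.
ES = 4.135% × 2.635 = 10.896%.
On $500,000,000: 0.10896 × $500,000,000 = $54,480,000.

$54,500,000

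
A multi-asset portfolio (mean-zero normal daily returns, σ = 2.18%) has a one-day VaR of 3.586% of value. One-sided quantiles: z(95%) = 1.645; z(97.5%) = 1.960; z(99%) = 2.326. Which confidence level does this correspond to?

Implied z = VaR/σ = 3.586 / 2.18 = 1.645.
This matches z(95%) = 1.645.

95%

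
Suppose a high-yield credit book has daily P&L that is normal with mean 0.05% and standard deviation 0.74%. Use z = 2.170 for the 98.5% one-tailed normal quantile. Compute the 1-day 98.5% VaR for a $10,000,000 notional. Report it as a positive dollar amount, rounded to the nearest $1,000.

VaR = −μ + z·σ = −(0.05%) + 2.170 × 0.74% = 1.556%.
On $10,000,000: 0.01556 × $10,000,000 = $155,600.

$156,000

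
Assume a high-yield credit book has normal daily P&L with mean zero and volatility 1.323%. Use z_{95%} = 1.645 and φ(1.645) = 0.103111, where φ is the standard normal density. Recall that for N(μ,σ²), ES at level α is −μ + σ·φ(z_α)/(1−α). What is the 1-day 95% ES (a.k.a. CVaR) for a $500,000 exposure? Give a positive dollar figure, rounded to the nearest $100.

Tail multiplier: φ(z)/(1−α) = 0.103111 / 0.05 = 2.062.
ES = 1.323% × 2.062 = 2.728%.
On $500,000: 0.02728 × $500,000 = $13,640.

$13,600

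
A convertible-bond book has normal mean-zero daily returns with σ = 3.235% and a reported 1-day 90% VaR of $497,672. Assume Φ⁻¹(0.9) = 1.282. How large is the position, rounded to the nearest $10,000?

$12,000,000

VaR as a fraction of value: z·σ = 1.282 × 3.235% = 4.14727%.
Position = $497,672 / 0.0414727 = $11,999,990.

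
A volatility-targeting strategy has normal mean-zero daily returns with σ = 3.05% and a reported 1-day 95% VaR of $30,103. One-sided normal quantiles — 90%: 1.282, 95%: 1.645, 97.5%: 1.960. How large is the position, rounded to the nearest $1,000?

$600,000

VaR as a fraction of value: z·σ = 1.645 × 3.05% = 5.01725%.
Position = $30,103 / 0.0501725 = $599,990.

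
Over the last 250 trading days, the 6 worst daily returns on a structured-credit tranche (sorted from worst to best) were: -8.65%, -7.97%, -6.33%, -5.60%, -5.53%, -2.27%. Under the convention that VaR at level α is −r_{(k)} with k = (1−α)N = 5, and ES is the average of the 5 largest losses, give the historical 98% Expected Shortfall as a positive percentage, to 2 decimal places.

The 5 worst returns sum to -34.08%.
ES = −(-34.08%) / 5 = 6.816% ≈ 6.82%.

6.82%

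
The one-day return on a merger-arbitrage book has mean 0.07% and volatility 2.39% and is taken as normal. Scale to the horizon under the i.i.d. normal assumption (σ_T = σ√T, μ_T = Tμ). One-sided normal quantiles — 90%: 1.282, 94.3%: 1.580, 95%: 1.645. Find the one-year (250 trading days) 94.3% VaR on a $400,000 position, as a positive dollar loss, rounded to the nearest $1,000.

$169,000

σ_{250d} = 2.39% × √250 = 37.789%; μ_{250d} = 250 × 0.07% = 17.500%.
VaR = −(17.500%) + 1.580 × 37.789% = 42.207%.
On $400,000: 0.42207 × $400,000 = $168,828.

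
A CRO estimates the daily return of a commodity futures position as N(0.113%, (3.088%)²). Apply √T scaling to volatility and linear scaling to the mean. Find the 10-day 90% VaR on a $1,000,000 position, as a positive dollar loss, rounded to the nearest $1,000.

$114,000

At 90%, z = 1.282.
σ_{10d} = 3.088% × √10 = 9.765%; μ_{10d} = 10 × 0.113% = 1.130%.
VaR = −(1.130%) + 1.282 × 9.765% = 11.389%.
On $1,000,000: 0.11389 × $1,000,000 = $113,890.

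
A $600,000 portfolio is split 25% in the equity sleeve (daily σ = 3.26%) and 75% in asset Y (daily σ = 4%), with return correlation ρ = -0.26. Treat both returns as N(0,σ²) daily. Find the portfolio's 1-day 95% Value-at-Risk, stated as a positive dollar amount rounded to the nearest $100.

σ_p² = 0.25²·3.26² + 0.75²·4² + 2·-0.26·0.25·0.75·3.26·4 = 8.3928 (%²).
σ_p = √8.3928 = 2.897%.
At 95%, z = 1.645.
VaR = 1.645 × 2.897% = 4.766%; on $600,000 that is $28,596.

$28,600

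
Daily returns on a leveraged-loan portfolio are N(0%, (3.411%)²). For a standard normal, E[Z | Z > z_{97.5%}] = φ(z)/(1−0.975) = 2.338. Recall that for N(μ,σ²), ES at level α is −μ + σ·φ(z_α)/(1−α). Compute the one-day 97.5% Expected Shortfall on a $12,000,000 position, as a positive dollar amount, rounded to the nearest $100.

ES = 3.411% × 2.338 = 7.975%.
On $12,000,000: 0.07975 × $12,000,000 = $957,000.

$957,000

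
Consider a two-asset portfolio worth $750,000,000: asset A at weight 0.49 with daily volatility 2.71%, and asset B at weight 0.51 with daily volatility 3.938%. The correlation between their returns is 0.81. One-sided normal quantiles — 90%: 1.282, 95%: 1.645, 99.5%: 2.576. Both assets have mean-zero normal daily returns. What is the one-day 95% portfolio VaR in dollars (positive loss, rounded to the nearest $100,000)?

$39,200,000

σ_p² = 0.49²·2.71² + 0.51²·3.938² + 2·0.81·0.49·0.51·2.71·3.938 = 10.1173 (%²).
σ_p = √10.1173 = 3.181%.
VaR = 1.645 × 3.181% = 5.233%; on $750,000,000 that is $39,247,500.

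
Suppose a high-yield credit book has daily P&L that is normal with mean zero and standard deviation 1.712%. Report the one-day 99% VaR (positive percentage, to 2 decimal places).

3.98%

At 99% one-sided, z = 2.326.
VaR = z·σ = 2.326 × 1.712% = 3.982%.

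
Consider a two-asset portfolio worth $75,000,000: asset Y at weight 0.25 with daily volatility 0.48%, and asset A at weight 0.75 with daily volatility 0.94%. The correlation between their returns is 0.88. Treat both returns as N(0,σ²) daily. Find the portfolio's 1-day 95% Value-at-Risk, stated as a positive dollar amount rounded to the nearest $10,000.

$1,000,000

σ_p² = 0.25²·0.48² + 0.75²·0.94² + 2·0.88·0.25·0.75·0.48·0.94 = 0.6603 (%²).
σ_p = √0.6603 = 0.813%.
At 95%, z = 1.645.
VaR = 1.645 × 0.813% = 1.337%; on $75,000,000 that is $1,002,750.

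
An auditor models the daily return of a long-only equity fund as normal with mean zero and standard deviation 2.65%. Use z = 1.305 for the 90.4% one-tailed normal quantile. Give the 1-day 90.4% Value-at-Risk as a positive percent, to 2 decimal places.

3.46%

VaR = z·σ = 1.305 × 2.65% = 3.458%.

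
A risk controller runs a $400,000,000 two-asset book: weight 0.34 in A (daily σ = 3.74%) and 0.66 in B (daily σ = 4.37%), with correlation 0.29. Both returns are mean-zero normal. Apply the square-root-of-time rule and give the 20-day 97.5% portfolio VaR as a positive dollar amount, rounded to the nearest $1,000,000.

σ_p = √(0.34²·3.74² + 0.66²·4.37² + 2·0.29·0.34·0.66·3.74·4.37) = 3.473%.
σ_{20d} = 3.473% × √20 = 15.532%.
z(97.5%) = 1.960.
VaR = 1.960 × 15.532% = 30.443%; on $400,000,000 that is $121,772,000.

$122,000,000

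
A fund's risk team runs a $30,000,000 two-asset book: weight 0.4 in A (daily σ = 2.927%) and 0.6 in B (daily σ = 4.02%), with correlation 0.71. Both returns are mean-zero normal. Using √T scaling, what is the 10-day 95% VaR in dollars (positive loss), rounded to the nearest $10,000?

σ_p = √(0.4²·2.927² + 0.6²·4.02² + 2·0.71·0.4·0.6·2.927·4.02) = 3.346%.
σ_{10d} = 3.346% × √10 = 10.581%.
z(95%) = 1.645.
VaR = 1.645 × 10.581% = 17.406%; on $30,000,000 that is $5,221,800.

$5,220,000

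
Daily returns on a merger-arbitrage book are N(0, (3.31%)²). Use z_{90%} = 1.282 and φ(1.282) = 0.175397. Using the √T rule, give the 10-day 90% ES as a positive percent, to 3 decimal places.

18.359%

σ_{10d} = 3.31% × √10 = 10.467%.
ES multiplier = φ(z)/(1−α) = 0.175397/0.1 = 1.754.
ES = 10.467% × 1.754 = 18.359%.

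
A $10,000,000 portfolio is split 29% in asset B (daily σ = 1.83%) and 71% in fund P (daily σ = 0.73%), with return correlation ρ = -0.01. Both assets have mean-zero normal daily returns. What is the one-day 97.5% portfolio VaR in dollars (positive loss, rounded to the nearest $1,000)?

$145,000

σ_p² = 0.29²·1.83² + 0.71²·0.73² + 2·-0.01·0.29·0.71·1.83·0.73 = 0.5448 (%²).
σ_p = √0.5448 = 0.738%.
At 97.5%, z = 1.960.
VaR = 1.960 × 0.738% = 1.446%; on $10,000,000 that is $144,600.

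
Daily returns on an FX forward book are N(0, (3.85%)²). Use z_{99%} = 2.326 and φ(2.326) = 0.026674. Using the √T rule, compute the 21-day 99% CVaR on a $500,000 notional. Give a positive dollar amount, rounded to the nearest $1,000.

$235,000

σ_{21d} = 3.85% × √21 = 17.643%.
ES multiplier = φ(z)/(1−α) = 0.026674/0.01 = 2.667.
ES = 17.643% × 2.667 = 47.054%; on $500,000: $235,270.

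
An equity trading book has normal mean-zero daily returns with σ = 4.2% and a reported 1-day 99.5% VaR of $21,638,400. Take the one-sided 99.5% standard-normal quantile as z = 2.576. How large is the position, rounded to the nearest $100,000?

$200,000,000

VaR as a fraction of value: z·σ = 2.576 × 4.2% = 10.8192%.
Position = $21,638,400 / 0.108192 = $200,000,000.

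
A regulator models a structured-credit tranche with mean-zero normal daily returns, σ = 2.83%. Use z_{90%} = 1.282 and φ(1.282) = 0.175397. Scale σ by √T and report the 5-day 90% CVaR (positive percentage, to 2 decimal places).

σ_{5d} = 2.83% × √5 = 6.328%.
ES multiplier = φ(z)/(1−α) = 0.175397/0.1 = 1.754.
ES = 6.328% × 1.754 = 11.099%.

11.10%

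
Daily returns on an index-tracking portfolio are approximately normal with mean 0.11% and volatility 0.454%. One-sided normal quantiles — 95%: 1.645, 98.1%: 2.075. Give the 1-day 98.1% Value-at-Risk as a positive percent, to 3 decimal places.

0.832%

VaR = −μ + z·σ = −(0.11%) + 2.075 × 0.454% = 0.832%.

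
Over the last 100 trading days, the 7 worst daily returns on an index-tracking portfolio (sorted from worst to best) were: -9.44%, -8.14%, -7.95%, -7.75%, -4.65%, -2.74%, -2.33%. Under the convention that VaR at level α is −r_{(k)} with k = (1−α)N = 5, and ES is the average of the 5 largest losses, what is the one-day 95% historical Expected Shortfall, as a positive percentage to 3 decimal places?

The 5 worst returns sum to -37.93%.
ES = −(-37.93%) / 5 = 7.586%.

7.586%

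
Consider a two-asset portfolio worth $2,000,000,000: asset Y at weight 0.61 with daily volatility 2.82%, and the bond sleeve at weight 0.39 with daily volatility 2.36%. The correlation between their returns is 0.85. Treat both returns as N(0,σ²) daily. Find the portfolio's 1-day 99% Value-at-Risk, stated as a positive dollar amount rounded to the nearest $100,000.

σ_p² = 0.61²·2.82² + 0.39²·2.36² + 2·0.85·0.61·0.39·2.82·2.36 = 6.4978 (%²).
σ_p = √6.4978 = 2.549%.
At 99%, z = 2.326.
VaR = 2.326 × 2.549% = 5.929%; on $2,000,000,000 that is $118,580,000.

$118,600,000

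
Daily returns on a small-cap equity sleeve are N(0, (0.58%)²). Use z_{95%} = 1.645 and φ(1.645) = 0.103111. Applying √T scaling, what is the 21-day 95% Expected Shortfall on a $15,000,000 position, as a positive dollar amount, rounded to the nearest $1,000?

σ_{21d} = 0.58% × √21 = 2.658%.
ES multiplier = φ(z)/(1−α) = 0.103111/0.05 = 2.062.
ES = 2.658% × 2.062 = 5.481%; on $15,000,000: $822,150.

$822,000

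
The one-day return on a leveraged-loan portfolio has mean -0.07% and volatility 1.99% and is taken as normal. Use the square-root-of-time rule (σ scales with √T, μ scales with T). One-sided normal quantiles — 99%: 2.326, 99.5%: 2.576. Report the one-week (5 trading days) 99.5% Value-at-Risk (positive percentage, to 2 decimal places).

11.81%

σ_{5d} = 1.99% × √5 = 4.450%; μ_{5d} = 5 × -0.07% = -0.350%.
VaR = −(-0.350%) + 2.576 × 4.450% = 11.813%.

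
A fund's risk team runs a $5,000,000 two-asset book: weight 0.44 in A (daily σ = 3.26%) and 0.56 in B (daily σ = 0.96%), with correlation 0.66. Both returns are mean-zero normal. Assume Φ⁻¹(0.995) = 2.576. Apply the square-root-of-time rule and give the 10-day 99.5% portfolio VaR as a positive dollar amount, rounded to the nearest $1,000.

σ_p = √(0.44²·3.26² + 0.56²·0.96² + 2·0.66·0.44·0.56·3.26·0.96) = 1.834%.
σ_{10d} = 1.834% × √10 = 5.800%.
VaR = 2.576 × 5.800% = 14.941%; on $5,000,000 that is $747,050.

$747,000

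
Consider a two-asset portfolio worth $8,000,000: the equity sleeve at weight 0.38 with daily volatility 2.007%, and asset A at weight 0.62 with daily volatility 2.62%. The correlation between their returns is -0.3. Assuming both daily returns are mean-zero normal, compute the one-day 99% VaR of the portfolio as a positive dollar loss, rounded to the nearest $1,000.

σ_p² = 0.38²·2.007² + 0.62²·2.62² + 2·-0.3·0.38·0.62·2.007·2.62 = 2.4770 (%²).
σ_p = √2.4770 = 1.574%.
At 99%, z = 2.326.
VaR = 2.326 × 1.574% = 3.661%; on $8,000,000 that is $292,880.

$293,000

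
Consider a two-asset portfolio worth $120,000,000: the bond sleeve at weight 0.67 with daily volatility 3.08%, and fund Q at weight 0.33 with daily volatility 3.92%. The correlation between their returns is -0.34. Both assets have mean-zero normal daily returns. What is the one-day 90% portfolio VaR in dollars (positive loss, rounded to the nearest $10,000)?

σ_p² = 0.67²·3.08² + 0.33²·3.92² + 2·-0.34·0.67·0.33·3.08·3.92 = 4.1166 (%²).
σ_p = √4.1166 = 2.029%.
At 90%, z = 1.282.
VaR = 1.282 × 2.029% = 2.601%; on $120,000,000 that is $3,121,200.

$3,120,000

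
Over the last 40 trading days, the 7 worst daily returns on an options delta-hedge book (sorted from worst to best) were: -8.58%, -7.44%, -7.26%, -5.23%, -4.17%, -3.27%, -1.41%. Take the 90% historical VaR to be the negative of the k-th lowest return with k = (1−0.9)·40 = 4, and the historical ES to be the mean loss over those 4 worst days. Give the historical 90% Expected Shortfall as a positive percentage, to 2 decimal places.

7.13%

The 4 worst returns sum to -28.51%.
ES = −(-28.51%) / 4 = 7.1275% ≈ 7.13%.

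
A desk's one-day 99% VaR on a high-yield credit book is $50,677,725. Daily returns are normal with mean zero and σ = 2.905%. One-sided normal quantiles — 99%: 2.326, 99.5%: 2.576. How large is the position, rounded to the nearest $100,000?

$750,000,000

VaR as a fraction of value: z·σ = 2.326 × 2.905% = 6.75703%.
Position = $50,677,725 / 0.0675703 = $750,000,000.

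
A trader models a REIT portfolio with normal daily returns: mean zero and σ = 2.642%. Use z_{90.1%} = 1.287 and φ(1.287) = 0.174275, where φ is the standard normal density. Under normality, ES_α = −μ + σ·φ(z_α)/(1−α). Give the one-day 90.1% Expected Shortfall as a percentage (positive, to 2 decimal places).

Tail multiplier: φ(z)/(1−α) = 0.174275 / 0.099 = 1.760.
ES = 2.642% × 1.760 = 4.650%.

4.65%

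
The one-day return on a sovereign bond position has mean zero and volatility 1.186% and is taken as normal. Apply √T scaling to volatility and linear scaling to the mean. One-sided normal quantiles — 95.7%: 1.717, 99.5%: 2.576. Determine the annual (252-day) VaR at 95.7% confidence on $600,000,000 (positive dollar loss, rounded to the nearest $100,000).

σ_{252d} = 1.186% × √252 = 18.827%.
VaR = 1.717 × 18.827% = 32.326%.
On $600,000,000: 0.32326 × $600,000,000 = $193,956,000.

$194,000,000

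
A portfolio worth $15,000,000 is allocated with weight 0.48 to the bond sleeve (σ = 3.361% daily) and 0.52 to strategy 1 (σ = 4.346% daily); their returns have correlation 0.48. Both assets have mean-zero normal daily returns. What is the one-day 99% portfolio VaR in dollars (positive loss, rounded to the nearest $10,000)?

σ_p² = 0.48²·3.361² + 0.52²·4.346² + 2·0.48·0.48·0.52·3.361·4.346 = 11.2100 (%²).
σ_p = √11.2100 = 3.348%.
At 99%, z = 2.326.
VaR = 2.326 × 3.348% = 7.787%; on $15,000,000 that is $1,168,050.

$1,170,000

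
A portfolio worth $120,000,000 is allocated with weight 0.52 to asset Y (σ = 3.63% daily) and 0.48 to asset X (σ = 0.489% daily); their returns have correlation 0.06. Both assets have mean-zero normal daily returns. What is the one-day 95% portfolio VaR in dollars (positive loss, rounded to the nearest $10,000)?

σ_p² = 0.52²·3.63² + 0.48²·0.489² + 2·0.06·0.52·0.48·3.63·0.489 = 3.6713 (%²).
σ_p = √3.6713 = 1.916%.
At 95%, z = 1.645.
VaR = 1.645 × 1.916% = 3.152%; on $120,000,000 that is $3,782,400.

$3,780,000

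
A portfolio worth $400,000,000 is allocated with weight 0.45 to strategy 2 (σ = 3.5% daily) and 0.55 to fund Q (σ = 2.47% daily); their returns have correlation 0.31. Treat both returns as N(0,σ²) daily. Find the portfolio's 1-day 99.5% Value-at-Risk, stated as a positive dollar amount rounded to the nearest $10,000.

σ_p² = 0.45²·3.5² + 0.55²·2.47² + 2·0.31·0.45·0.55·3.5·2.47 = 5.6527 (%²).
σ_p = √5.6527 = 2.378%.
At 99.5%, z = 2.576.
VaR = 2.576 × 2.378% = 6.126%; on $400,000,000 that is $24,504,000.

$24,500,000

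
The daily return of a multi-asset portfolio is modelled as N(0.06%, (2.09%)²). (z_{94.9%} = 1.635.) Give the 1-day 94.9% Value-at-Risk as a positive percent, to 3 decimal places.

VaR = −μ + z·σ = −(0.06%) + 1.635 × 2.09% = 3.357%.

3.357%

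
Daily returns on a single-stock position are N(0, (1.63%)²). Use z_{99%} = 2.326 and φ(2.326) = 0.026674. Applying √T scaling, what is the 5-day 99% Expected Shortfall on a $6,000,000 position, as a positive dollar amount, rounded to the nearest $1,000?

σ_{5d} = 1.63% × √5 = 3.645%.
ES multiplier = φ(z)/(1−α) = 0.026674/0.01 = 2.667.
ES = 3.645% × 2.667 = 9.721%; on $6,000,000: $583,260.

$583,000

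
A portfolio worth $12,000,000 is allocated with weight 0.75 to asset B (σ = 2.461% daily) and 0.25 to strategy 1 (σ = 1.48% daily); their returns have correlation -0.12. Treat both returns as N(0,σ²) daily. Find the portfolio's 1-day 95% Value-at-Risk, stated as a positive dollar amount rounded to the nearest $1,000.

$363,000

σ_p² = 0.75²·2.461² + 0.25²·1.48² + 2·-0.12·0.75·0.25·2.461·1.48 = 3.3798 (%²).
σ_p = √3.3798 = 1.838%.
At 95%, z = 1.645.
VaR = 1.645 × 1.838% = 3.024%; on $12,000,000 that is $362,880.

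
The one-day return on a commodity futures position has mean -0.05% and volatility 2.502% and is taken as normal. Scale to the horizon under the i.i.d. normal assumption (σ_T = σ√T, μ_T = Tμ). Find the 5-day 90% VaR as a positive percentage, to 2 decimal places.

At 90%, z = 1.282.
σ_{5d} = 2.502% × √5 = 5.595%; μ_{5d} = 5 × -0.05% = -0.250%.
VaR = −(-0.250%) + 1.282 × 5.595% = 7.423%.

7.42%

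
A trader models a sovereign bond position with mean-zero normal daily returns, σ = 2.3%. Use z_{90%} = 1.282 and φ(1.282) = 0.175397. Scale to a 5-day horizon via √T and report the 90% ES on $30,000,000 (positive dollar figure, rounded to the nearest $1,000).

$2,706,000

σ_{5d} = 2.3% × √5 = 5.143%.
ES multiplier = φ(z)/(1−α) = 0.175397/0.1 = 1.754.
ES = 5.143% × 1.754 = 9.021%; on $30,000,000: $2,706,300.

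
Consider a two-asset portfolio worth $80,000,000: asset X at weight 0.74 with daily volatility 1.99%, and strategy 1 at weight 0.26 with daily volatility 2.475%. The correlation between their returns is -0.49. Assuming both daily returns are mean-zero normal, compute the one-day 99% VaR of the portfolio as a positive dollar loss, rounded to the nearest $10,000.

σ_p² = 0.74²·1.99² + 0.26²·2.475² + 2·-0.49·0.74·0.26·1.99·2.475 = 1.6540 (%²).
σ_p = √1.6540 = 1.286%.
At 99%, z = 2.326.
VaR = 2.326 × 1.286% = 2.991%; on $80,000,000 that is $2,392,800.

$2,390,000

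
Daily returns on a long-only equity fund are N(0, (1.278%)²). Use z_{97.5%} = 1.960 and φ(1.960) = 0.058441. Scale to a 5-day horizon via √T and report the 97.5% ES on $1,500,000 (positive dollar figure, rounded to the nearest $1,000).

σ_{5d} = 1.278% × √5 = 2.858%.
ES multiplier = φ(z)/(1−α) = 0.058441/0.025 = 2.338.
ES = 2.858% × 2.338 = 6.682%; on $1,500,000: $100,230.

$100,000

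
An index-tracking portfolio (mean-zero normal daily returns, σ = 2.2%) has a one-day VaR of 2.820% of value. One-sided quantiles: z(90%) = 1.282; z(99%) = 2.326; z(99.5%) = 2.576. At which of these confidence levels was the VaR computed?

Implied z = VaR/σ = 2.820 / 2.2 = 1.282.
This matches z(90%) = 1.282.

90%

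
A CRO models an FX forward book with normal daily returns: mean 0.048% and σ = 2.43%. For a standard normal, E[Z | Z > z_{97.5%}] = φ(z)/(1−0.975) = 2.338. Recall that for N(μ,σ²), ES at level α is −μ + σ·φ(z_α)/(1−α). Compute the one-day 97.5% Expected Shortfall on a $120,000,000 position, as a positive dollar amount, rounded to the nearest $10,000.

$6,760,000

ES = −(0.048%) + 2.43% × 2.338 = 5.633%.
On $120,000,000: 0.05633 × $120,000,000 = $6,759,600.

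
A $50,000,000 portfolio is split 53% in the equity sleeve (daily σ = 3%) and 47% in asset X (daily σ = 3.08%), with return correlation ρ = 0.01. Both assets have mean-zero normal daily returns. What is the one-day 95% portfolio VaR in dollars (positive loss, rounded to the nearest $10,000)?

$1,780,000

σ_p² = 0.53²·3² + 0.47²·3.08² + 2·0.01·0.53·0.47·3·3.08 = 4.6697 (%²).
σ_p = √4.6697 = 2.161%.
At 95%, z = 1.645.
VaR = 1.645 × 2.161% = 3.555%; on $50,000,000 that is $1,777,500.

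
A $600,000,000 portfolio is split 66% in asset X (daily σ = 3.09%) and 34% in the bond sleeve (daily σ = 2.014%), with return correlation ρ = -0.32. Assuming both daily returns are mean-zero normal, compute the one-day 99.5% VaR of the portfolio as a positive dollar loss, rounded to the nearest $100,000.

σ_p² = 0.66²·3.09² + 0.34²·2.014² + 2·-0.32·0.66·0.34·3.09·2.014 = 3.7343 (%²).
σ_p = √3.7343 = 1.932%.
At 99.5%, z = 2.576.
VaR = 2.576 × 1.932% = 4.977%; on $600,000,000 that is $29,862,000.

$29,900,000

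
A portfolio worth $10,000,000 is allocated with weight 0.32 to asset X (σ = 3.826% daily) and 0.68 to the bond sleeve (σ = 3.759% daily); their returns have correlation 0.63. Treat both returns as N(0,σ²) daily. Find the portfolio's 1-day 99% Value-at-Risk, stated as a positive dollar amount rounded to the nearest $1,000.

σ_p² = 0.32²·3.826² + 0.68²·3.759² + 2·0.63·0.32·0.68·3.826·3.759 = 11.9759 (%²).
σ_p = √11.9759 = 3.461%.
At 99%, z = 2.326.
VaR = 2.326 × 3.461% = 8.050%; on $10,000,000 that is $805,000.

$805,000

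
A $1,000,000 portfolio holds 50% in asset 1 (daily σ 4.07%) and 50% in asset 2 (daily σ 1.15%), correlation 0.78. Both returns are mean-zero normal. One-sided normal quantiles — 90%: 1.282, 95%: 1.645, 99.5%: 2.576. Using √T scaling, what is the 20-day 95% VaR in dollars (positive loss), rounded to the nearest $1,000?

σ_p = √(0.5²·4.07² + 0.5²·1.15² + 2·0.78·0.5·0.5·4.07·1.15) = 2.509%.
σ_{20d} = 2.509% × √20 = 11.221%.
VaR = 1.645 × 11.221% = 18.459%; on $1,000,000 that is $184,590.

$185,000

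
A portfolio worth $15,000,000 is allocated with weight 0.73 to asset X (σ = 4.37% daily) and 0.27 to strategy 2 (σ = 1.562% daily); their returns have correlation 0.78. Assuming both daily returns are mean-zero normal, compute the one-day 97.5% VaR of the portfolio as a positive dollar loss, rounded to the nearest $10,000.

σ_p² = 0.73²·4.37² + 0.27²·1.562² + 2·0.78·0.73·0.27·4.37·1.562 = 12.4534 (%²).
σ_p = √12.4534 = 3.529%.
At 97.5%, z = 1.960.
VaR = 1.960 × 3.529% = 6.917%; on $15,000,000 that is $1,037,550.

$1,040,000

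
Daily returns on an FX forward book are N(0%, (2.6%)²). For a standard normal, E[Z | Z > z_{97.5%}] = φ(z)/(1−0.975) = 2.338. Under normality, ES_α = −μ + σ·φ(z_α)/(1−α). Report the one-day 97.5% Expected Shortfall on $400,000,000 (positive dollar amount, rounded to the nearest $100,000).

$24,300,000

ES = 2.6% × 2.338 = 6.079%.
On $400,000,000: 0.06079 × $400,000,000 = $24,316,000.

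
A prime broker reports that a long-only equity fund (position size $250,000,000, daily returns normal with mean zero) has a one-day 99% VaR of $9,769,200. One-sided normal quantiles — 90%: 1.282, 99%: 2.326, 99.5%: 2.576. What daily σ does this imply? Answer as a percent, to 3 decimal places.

1.680%

VaR as a fraction: $9,769,200 / $250,000,000 = 3.908%.
σ = VaR / z = 3.908% / 2.326 = 1.680%.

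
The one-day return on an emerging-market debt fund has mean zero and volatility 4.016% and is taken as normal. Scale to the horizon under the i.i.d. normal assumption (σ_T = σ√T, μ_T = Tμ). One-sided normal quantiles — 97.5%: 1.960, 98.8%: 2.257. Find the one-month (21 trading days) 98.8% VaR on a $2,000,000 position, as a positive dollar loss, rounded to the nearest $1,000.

σ_{21d} = 4.016% × √21 = 18.404%.
VaR = 2.257 × 18.404% = 41.538%.
On $2,000,000: 0.41538 × $2,000,000 = $830,760.

$831,000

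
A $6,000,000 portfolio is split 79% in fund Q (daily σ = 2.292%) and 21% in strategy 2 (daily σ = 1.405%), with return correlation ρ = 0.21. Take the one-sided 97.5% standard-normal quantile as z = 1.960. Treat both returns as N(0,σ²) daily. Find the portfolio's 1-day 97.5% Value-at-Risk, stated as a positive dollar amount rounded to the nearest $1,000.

$223,000

σ_p² = 0.79²·2.292² + 0.21²·1.405² + 2·0.21·0.79·0.21·2.292·1.405 = 3.5900 (%²).
σ_p = √3.5900 = 1.895%.
VaR = 1.960 × 1.895% = 3.714%; on $6,000,000 that is $222,840.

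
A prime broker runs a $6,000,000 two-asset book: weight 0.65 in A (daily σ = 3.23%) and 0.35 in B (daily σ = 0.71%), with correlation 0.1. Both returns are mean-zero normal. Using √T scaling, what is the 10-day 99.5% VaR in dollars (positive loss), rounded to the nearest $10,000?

$1,050,000

σ_p = √(0.65²·3.23² + 0.35²·0.71² + 2·0.1·0.65·0.35·3.23·0.71) = 2.139%.
σ_{10d} = 2.139% × √10 = 6.764%.
z(99.5%) = 2.576.
VaR = 2.576 × 6.764% = 17.424%; on $6,000,000 that is $1,045,440.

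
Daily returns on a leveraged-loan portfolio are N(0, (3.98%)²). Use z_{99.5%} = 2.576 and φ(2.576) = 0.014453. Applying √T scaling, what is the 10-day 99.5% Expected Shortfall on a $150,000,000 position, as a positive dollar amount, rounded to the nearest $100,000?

σ_{10d} = 3.98% × √10 = 12.586%.
ES multiplier = φ(z)/(1−α) = 0.014453/0.005 = 2.891.
ES = 12.586% × 2.891 = 36.386%; on $150,000,000: $54,579,000.

$54,600,000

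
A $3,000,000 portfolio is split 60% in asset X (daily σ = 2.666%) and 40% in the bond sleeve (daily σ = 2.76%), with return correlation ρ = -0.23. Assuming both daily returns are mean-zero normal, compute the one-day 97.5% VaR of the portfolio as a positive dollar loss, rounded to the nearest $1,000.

σ_p² = 0.6²·2.666² + 0.4²·2.76² + 2·-0.23·0.6·0.4·2.666·2.76 = 2.9652 (%²).
σ_p = √2.9652 = 1.722%.
At 97.5%, z = 1.960.
VaR = 1.960 × 1.722% = 3.375%; on $3,000,000 that is $101,250.

$101,000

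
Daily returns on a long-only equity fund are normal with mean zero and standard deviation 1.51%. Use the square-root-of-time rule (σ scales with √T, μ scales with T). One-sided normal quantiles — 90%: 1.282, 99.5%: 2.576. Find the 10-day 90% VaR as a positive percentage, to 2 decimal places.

6.12%

σ_{10d} = 1.51% × √10 = 4.775%.
VaR = 1.282 × 4.775% = 6.122%.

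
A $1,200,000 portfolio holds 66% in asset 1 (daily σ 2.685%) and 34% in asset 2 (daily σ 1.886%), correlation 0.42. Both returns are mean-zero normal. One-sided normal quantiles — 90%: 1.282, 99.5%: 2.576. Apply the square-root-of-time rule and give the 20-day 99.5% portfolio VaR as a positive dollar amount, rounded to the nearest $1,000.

$293,000

σ_p = √(0.66²·2.685² + 0.34²·1.886² + 2·0.42·0.66·0.34·2.685·1.886) = 2.123%.
σ_{20d} = 2.123% × √20 = 9.494%.
VaR = 2.576 × 9.494% = 24.457%; on $1,200,000 that is $293,484.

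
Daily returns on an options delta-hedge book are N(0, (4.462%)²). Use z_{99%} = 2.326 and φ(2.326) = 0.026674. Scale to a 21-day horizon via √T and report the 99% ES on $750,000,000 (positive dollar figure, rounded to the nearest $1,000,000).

σ_{21d} = 4.462% × √21 = 20.447%.
ES multiplier = φ(z)/(1−α) = 0.026674/0.01 = 2.667.
ES = 20.447% × 2.667 = 54.532%; on $750,000,000: $408,990,000.

$409,000,000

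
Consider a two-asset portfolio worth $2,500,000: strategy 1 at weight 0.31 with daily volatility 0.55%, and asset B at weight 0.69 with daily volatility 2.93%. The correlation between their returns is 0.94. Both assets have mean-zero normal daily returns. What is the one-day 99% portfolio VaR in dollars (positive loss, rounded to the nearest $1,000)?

$127,000

σ_p² = 0.31²·0.55² + 0.69²·2.93² + 2·0.94·0.31·0.69·0.55·2.93 = 4.7644 (%²).
σ_p = √4.7644 = 2.183%.
At 99%, z = 2.326.
VaR = 2.326 × 2.183% = 5.078%; on $2,500,000 that is $126,950.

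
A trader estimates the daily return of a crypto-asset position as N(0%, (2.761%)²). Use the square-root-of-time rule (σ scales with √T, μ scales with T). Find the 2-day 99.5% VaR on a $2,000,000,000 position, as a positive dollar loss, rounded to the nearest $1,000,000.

At 99.5%, z = 2.576.
σ_{2d} = 2.761% × √2 = 3.905%.
VaR = 2.576 × 3.905% = 10.059%.
On $2,000,000,000: 0.10059 × $2,000,000,000 = $201,180,000.

$201,000,000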